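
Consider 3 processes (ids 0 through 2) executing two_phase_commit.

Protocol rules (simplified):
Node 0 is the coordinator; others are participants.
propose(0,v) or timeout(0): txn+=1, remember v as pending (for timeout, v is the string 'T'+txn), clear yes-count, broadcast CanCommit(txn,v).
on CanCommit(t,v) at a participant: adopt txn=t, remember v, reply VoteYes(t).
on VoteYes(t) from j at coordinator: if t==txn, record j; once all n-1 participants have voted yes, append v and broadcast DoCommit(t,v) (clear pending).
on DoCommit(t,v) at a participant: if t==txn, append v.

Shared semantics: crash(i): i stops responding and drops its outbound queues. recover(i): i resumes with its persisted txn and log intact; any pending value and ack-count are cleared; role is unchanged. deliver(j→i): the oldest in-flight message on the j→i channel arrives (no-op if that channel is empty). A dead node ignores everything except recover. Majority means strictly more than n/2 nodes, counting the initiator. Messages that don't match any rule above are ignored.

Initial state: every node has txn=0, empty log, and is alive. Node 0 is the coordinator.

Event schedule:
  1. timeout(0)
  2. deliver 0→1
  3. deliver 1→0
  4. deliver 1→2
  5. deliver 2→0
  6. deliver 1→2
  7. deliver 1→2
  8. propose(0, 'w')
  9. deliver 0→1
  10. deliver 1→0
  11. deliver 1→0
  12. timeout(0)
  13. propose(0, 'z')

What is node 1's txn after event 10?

2

1. timeout(0):  <0:coor t1 ->
2. deliver 0→1:  <1:part t1 ->
3. deliver 1→0:  nop
4. deliver 1→2:  nop
5. deliver 2→0:  nop
6. deliver 1→2:  nop
7. deliver 1→2:  nop
8. propose(0,'w'):  <0:coor t2 ->
9. deliver 0→1:  <1:part t2 ->
10. deliver 1→0:  nop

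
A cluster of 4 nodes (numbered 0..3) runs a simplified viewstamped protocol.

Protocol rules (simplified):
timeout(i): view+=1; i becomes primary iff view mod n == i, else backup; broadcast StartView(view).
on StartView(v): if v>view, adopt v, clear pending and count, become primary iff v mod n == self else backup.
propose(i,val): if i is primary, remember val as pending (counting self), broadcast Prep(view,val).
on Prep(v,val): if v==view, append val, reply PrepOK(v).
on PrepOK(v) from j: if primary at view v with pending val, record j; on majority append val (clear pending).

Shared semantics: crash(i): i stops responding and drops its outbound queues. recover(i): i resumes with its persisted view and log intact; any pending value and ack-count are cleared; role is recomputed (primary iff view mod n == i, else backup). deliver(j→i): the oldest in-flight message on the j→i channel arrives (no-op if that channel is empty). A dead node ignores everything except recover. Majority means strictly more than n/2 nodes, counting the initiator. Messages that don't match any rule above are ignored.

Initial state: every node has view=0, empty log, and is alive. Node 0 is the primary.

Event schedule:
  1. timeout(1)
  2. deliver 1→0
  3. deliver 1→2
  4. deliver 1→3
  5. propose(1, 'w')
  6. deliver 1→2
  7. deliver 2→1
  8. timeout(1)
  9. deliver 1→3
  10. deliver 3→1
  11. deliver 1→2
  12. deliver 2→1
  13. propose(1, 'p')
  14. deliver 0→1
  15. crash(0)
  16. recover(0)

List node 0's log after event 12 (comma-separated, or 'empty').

after 1 — timeout(1): n1:prim/v1/[-]
after 2 — deliver 1→0: n0:back/v1/[-]
after 3 — deliver 1→2: n2:back/v1/[-]
after 4 — deliver 1→3: n3:back/v1/[-]
after 5 — propose(1,'w'): ·
after 6 — deliver 1→2: n2:back/v1/[w]
after 7 — deliver 2→1: ·
after 8 — timeout(1): n1:back/v2/[-]
after 9 — deliver 1→3: n3:back/v1/[w]
after 10 — deliver 3→1: ·
after 11 — deliver 1→2: n2:prim/v2/[w]
after 12 — deliver 2→1: ·

empty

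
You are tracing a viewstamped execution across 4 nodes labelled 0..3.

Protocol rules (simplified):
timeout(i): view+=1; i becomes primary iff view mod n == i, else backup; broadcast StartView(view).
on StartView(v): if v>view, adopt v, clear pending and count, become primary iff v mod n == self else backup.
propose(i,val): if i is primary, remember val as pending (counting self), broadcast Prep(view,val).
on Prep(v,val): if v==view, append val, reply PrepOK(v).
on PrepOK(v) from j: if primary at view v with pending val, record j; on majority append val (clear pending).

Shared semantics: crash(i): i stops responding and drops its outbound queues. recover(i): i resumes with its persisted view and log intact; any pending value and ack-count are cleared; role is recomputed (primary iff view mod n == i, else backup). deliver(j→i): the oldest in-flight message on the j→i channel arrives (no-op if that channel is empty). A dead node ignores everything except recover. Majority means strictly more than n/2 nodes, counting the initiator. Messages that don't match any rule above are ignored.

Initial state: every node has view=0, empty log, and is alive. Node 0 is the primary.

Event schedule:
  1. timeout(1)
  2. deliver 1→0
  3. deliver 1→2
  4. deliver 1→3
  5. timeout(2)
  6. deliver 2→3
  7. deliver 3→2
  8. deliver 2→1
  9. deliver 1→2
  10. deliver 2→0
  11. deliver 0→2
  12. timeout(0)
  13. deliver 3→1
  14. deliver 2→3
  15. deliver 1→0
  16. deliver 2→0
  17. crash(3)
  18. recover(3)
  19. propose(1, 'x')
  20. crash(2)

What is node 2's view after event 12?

2

e1 timeout(1): 1[prim,v=1,-]
e2 deliver 1→0: 0[back,v=1,-]
e3 deliver 1→2: 2[back,v=1,-]
e4 deliver 1→3: 3[back,v=1,-]
e5 timeout(2): 2[prim,v=2,-]
e6 deliver 2→3: 3[back,v=2,-]
e7 deliver 3→2: ·
e8 deliver 2→1: 1[back,v=2,-]
e9 deliver 1→2: ·
e10 deliver 2→0: 0[back,v=2,-]
e11 deliver 0→2: ·
e12 timeout(0): 0[back,v=3,-]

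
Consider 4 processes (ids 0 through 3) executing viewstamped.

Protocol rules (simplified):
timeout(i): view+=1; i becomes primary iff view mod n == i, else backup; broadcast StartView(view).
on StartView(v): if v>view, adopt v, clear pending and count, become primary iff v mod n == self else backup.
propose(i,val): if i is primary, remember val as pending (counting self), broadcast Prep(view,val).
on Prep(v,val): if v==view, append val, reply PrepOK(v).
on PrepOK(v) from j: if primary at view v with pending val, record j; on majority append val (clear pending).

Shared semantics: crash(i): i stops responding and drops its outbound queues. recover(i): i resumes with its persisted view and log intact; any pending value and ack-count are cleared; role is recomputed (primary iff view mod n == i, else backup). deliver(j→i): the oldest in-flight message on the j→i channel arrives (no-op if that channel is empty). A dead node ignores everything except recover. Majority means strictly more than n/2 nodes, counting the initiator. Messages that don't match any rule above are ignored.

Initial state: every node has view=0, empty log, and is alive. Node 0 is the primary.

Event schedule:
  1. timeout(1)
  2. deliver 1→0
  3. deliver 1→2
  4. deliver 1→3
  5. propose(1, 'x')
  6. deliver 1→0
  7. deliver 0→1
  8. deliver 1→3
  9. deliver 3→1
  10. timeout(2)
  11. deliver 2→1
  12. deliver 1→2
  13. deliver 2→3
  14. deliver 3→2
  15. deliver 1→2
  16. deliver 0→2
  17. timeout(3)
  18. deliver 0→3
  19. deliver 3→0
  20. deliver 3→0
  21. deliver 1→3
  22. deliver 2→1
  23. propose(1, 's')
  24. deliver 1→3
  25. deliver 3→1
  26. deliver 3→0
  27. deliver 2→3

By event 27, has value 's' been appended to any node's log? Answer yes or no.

no

step 1 timeout(1): 1={prim,v=1,log=-}
step 2 deliver 1→0: 0={back,v=1,log=-}
step 3 deliver 1→2: 2={back,v=1,log=-}
step 4 deliver 1→3: 3={back,v=1,log=-}
step 5 propose(1,'x'): —
step 6 deliver 1→0: 0={back,v=1,log=x}
step 7 deliver 0→1: —
step 8 deliver 1→3: 3={back,v=1,log=x}
step 9 deliver 3→1: 1={prim,v=1,log=x}
step 10 timeout(2): 2={prim,v=2,log=-}
step 11 deliver 2→1: 1={back,v=2,log=x}
step 12 deliver 1→2: —
step 13 deliver 2→3: 3={back,v=2,log=x}
step 14 deliver 3→2: —
step 15 deliver 1→2: —
step 16 deliver 0→2: —
step 17 timeout(3): 3={prim,v=3,log=x}
step 18 deliver 0→3: —
step 19 deliver 3→0: 0={back,v=3,log=x}
step 20 deliver 3→0: —
step 21 deliver 1→3: —
step 22 deliver 2→1: —
step 23 propose(1,'s'): —
step 24 deliver 1→3: —
step 25 deliver 3→1: 1={back,v=3,log=x}
step 26 deliver 3→0: —
step 27 deliver 2→3: —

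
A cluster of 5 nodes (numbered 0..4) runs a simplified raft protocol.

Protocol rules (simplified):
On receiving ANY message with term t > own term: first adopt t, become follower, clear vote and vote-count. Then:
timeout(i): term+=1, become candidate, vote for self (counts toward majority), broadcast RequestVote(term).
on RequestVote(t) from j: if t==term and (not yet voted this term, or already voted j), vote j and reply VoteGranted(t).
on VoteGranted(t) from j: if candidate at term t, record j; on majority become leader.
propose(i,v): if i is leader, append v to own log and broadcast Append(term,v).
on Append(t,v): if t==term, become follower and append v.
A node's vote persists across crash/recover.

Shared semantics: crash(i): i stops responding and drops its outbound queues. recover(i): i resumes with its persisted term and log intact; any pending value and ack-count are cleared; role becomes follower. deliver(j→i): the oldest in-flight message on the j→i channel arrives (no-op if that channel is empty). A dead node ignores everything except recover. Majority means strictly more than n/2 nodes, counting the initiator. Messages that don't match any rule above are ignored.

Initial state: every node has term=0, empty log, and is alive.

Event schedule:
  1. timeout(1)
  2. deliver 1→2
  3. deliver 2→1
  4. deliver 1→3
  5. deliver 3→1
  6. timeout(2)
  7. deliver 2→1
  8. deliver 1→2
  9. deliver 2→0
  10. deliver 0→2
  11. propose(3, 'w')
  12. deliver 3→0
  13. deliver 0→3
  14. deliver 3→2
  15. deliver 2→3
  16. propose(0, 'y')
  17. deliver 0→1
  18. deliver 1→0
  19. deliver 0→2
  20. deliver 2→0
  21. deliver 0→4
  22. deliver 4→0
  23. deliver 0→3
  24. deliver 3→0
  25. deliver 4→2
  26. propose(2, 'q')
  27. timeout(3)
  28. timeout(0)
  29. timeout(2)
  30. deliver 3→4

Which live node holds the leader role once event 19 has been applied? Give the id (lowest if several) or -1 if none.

step 1 timeout(1): 1={cand,t=1,log=-}
step 2 deliver 1→2: 2={foll,t=1,log=-}
step 3 deliver 2→1: —
step 4 deliver 1→3: 3={foll,t=1,log=-}
step 5 deliver 3→1: 1={lead,t=1,log=-}
step 6 timeout(2): 2={cand,t=2,log=-}
step 7 deliver 2→1: 1={foll,t=2,log=-}
step 8 deliver 1→2: —
step 9 deliver 2→0: 0={foll,t=2,log=-}
step 10 deliver 0→2: 2={lead,t=2,log=-}
step 11 propose(3,'w'): —
step 12 deliver 3→0: —
step 13 deliver 0→3: —
step 14 deliver 3→2: —
step 15 deliver 2→3: 3={foll,t=2,log=-}
step 16 propose(0,'y'): —
step 17 deliver 0→1: —
step 18 deliver 1→0: —
step 19 deliver 0→2: —

2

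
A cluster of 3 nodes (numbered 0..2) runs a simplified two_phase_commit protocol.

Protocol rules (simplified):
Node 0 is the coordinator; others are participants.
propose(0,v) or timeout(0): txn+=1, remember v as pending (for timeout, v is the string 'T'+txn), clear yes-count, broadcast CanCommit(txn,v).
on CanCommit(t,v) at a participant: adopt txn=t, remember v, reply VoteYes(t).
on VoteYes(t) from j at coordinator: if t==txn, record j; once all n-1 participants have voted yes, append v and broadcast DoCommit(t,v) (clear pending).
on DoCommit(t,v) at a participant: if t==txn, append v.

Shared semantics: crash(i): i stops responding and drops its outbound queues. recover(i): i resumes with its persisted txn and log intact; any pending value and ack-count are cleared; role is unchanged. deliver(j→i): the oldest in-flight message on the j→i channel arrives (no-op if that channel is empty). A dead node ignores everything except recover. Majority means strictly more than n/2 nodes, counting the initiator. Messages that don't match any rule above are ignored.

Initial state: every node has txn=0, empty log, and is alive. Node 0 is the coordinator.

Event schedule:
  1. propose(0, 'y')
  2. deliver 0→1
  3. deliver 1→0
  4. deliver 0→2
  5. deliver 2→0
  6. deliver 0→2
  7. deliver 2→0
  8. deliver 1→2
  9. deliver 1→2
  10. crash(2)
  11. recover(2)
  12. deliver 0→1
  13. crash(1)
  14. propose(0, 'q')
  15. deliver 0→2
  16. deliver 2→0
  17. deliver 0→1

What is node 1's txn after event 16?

after 1 — propose(0,'y'): n0:coor/t1/[-]
after 2 — deliver 0→1: n1:part/t1/[-]
after 3 — deliver 1→0: ·
after 4 — deliver 0→2: n2:part/t1/[-]
after 5 — deliver 2→0: n0:coor/t1/[y]
after 6 — deliver 0→2: n2:part/t1/[y]
after 7 — deliver 2→0: ·
after 8 — deliver 1→2: ·
after 9 — deliver 1→2: ·
after 10 — crash(2): n2:✗part/t1/[y]
after 11 — recover(2): n2:part/t1/[y]
after 12 — deliver 0→1: n1:part/t1/[y]
after 13 — crash(1): n1:✗part/t1/[y]
after 14 — propose(0,'q'): n0:coor/t2/[y]
after 15 — deliver 0→2: n2:part/t2/[y]
after 16 — deliver 2→0: ·

1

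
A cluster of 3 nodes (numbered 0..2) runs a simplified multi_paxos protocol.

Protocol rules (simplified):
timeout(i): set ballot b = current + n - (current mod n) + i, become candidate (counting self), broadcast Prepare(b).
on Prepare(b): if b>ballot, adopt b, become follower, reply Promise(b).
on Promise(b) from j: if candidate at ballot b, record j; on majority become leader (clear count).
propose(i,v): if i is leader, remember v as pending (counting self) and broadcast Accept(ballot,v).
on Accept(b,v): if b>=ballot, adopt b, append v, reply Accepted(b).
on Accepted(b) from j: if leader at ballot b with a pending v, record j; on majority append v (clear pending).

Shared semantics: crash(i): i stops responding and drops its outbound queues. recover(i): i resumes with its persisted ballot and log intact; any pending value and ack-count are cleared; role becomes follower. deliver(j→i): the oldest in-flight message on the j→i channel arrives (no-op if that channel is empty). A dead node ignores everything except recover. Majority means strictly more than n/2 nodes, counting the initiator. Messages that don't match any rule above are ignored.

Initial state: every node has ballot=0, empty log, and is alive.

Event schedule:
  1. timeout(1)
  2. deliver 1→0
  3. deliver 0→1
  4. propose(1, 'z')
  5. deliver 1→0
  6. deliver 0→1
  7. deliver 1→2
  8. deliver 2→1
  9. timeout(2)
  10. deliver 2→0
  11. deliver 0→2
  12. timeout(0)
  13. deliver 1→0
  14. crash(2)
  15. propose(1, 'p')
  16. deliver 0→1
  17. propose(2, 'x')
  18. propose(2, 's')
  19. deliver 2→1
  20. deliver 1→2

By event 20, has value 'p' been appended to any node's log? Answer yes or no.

no

after 1 — timeout(1): n1:cand/b4/[-]
after 2 — deliver 1→0: n0:foll/b4/[-]
after 3 — deliver 0→1: n1:lead/b4/[-]
after 4 — propose(1,'z'): ·
after 5 — deliver 1→0: n0:foll/b4/[z]
after 6 — deliver 0→1: n1:lead/b4/[z]
after 7 — deliver 1→2: n2:foll/b4/[-]
after 8 — deliver 2→1: ·
after 9 — timeout(2): n2:cand/b8/[-]
after 10 — deliver 2→0: n0:foll/b8/[z]
after 11 — deliver 0→2: n2:lead/b8/[-]
after 12 — timeout(0): n0:cand/b9/[z]
after 13 — deliver 1→0: ·
after 14 — crash(2): n2:✗lead/b8/[-]
after 15 — propose(1,'p'): ·
after 16 — deliver 0→1: n1:foll/b9/[z]
after 17 — propose(2,'x'): ·
after 18 — propose(2,'s'): ·
after 19 — deliver 2→1: ·
after 20 — deliver 1→2: ·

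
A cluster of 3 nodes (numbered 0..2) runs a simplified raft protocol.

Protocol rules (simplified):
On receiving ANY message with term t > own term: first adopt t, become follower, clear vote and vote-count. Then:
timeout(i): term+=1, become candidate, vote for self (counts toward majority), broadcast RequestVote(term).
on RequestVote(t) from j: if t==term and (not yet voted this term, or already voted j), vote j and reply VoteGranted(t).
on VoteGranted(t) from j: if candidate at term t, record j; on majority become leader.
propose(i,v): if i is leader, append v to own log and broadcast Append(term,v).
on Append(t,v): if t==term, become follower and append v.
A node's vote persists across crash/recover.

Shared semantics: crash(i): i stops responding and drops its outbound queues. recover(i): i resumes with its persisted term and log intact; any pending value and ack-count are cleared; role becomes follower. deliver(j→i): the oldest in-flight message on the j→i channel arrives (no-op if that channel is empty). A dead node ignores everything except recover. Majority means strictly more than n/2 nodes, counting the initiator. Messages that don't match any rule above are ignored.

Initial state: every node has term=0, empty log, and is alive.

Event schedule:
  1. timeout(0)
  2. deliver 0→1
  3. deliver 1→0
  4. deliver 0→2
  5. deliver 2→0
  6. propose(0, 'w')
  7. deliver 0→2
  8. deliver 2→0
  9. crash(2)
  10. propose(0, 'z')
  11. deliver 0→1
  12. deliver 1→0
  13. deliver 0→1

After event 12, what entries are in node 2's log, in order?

w

step 1 timeout(0): 0={cand,t=1,log=-}
step 2 deliver 0→1: 1={foll,t=1,log=-}
step 3 deliver 1→0: 0={lead,t=1,log=-}
step 4 deliver 0→2: 2={foll,t=1,log=-}
step 5 deliver 2→0: —
step 6 propose(0,'w'): 0={lead,t=1,log=w}
step 7 deliver 0→2: 2={foll,t=1,log=w}
step 8 deliver 2→0: —
step 9 crash(2): 2={✗foll,t=1,log=w}
step 10 propose(0,'z'): 0={lead,t=1,log=w,z}
step 11 deliver 0→1: 1={foll,t=1,log=w}
step 12 deliver 1→0: —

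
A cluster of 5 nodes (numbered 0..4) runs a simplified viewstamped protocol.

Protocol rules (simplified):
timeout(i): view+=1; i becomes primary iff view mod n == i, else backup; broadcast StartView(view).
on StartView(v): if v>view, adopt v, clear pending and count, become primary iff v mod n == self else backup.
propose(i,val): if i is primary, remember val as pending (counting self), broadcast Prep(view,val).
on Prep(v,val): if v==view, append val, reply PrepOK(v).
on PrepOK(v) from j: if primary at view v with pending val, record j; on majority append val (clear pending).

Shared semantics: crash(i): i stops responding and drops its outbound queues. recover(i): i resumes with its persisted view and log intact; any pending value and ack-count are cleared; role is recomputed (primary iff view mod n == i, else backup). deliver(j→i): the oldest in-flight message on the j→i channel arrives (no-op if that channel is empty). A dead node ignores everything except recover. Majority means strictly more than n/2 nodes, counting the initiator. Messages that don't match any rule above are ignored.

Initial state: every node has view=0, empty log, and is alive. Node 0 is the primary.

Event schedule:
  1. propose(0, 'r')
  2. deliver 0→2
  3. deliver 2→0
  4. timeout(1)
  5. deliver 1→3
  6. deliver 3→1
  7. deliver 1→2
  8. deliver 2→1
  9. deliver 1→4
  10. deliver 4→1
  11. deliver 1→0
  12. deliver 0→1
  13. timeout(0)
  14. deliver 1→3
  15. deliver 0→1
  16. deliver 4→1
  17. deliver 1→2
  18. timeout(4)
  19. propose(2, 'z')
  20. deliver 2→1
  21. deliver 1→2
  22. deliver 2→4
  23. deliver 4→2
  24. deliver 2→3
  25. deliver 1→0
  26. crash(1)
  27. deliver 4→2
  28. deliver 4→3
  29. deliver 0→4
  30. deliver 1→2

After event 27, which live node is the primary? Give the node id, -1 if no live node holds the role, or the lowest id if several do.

2

1. propose(0,'r'):  nop
2. deliver 0→2:  <2:back v0 r>
3. deliver 2→0:  nop
4. timeout(1):  <1:prim v1 ->
5. deliver 1→3:  <3:back v1 ->
6. deliver 3→1:  nop
7. deliver 1→2:  <2:back v1 r>
8. deliver 2→1:  nop
9. deliver 1→4:  <4:back v1 ->
10. deliver 4→1:  nop
11. deliver 1→0:  <0:back v1 ->
12. deliver 0→1:  nop
13. timeout(0):  <0:back v2 ->
14. deliver 1→3:  nop
15. deliver 0→1:  <1:back v2 ->
16. deliver 4→1:  nop
17. deliver 1→2:  nop
18. timeout(4):  <4:back v2 ->
19. propose(2,'z'):  nop
20. deliver 2→1:  nop
21. deliver 1→2:  nop
22. deliver 2→4:  nop
23. deliver 4→2:  <2:prim v2 r>
24. deliver 2→3:  nop
25. deliver 1→0:  nop
26. crash(1):  <1:✗back v2 ->
27. deliver 4→2:  nop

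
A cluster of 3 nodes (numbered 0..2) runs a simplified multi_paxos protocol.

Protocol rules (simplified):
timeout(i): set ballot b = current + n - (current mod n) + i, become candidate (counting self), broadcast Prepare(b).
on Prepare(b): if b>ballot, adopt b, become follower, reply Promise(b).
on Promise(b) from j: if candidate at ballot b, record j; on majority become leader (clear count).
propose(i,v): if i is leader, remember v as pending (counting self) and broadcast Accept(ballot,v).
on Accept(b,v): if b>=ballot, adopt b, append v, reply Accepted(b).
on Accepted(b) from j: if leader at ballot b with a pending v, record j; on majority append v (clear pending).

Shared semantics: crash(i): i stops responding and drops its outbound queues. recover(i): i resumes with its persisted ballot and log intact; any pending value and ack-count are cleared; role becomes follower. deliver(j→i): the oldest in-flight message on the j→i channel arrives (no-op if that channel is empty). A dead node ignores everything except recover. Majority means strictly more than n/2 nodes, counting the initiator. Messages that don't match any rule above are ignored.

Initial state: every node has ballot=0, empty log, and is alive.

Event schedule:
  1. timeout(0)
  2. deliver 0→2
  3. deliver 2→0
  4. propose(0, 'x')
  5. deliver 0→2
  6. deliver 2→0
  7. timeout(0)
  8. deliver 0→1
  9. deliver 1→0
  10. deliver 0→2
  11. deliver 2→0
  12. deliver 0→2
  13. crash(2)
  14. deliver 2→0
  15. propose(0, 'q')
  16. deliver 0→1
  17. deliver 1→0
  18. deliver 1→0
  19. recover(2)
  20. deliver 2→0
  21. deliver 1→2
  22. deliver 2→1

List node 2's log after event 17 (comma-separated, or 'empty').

x

after 1 — timeout(0): n0:cand/b3/[-]
after 2 — deliver 0→2: n2:foll/b3/[-]
after 3 — deliver 2→0: n0:lead/b3/[-]
after 4 — propose(0,'x'): ·
after 5 — deliver 0→2: n2:foll/b3/[x]
after 6 — deliver 2→0: n0:lead/b3/[x]
after 7 — timeout(0): n0:cand/b6/[x]
after 8 — deliver 0→1: n1:foll/b3/[-]
after 9 — deliver 1→0: ·
after 10 — deliver 0→2: n2:foll/b6/[x]
after 11 — deliver 2→0: n0:lead/b6/[x]
after 12 — deliver 0→2: ·
after 13 — crash(2): n2:✗foll/b6/[x]
after 14 — deliver 2→0: ·
after 15 — propose(0,'q'): ·
after 16 — deliver 0→1: n1:foll/b3/[x]
after 17 — deliver 1→0: ·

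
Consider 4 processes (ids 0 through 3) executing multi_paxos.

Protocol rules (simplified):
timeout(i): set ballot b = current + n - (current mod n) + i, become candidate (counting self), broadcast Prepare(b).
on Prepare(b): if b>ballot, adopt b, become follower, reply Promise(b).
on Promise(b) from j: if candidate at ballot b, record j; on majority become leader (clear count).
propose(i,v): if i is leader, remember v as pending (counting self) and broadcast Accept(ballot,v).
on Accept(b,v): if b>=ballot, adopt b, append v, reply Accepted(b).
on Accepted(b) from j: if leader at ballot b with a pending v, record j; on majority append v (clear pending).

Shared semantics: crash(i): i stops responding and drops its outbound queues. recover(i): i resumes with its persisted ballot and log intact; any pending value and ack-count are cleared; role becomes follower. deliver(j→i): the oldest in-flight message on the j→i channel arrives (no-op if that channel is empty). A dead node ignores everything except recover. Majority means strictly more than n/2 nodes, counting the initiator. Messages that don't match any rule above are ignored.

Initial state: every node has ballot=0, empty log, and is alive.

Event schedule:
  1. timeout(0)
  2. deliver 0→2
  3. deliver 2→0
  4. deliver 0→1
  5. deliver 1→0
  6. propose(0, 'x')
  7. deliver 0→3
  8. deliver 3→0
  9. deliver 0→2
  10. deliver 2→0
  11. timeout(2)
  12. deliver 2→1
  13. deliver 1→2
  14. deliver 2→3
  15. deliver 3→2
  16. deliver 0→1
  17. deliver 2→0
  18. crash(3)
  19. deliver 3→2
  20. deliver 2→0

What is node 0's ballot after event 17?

10

[1] timeout(0) → N0(cand b4 [-])
[2] deliver 0→2 → N2(foll b4 [-])
[3] deliver 2→0 → ∅
[4] deliver 0→1 → N1(foll b4 [-])
[5] deliver 1→0 → N0(lead b4 [-])
[6] propose(0,'x') → ∅
[7] deliver 0→3 → N3(foll b4 [-])
[8] deliver 3→0 → ∅
[9] deliver 0→2 → N2(foll b4 [x])
[10] deliver 2→0 → ∅
[11] timeout(2) → N2(cand b10 [x])
[12] deliver 2→1 → N1(foll b10 [-])
[13] deliver 1→2 → ∅
[14] deliver 2→3 → N3(foll b10 [-])
[15] deliver 3→2 → N2(lead b10 [x])
[16] deliver 0→1 → ∅
[17] deliver 2→0 → N0(foll b10 [-])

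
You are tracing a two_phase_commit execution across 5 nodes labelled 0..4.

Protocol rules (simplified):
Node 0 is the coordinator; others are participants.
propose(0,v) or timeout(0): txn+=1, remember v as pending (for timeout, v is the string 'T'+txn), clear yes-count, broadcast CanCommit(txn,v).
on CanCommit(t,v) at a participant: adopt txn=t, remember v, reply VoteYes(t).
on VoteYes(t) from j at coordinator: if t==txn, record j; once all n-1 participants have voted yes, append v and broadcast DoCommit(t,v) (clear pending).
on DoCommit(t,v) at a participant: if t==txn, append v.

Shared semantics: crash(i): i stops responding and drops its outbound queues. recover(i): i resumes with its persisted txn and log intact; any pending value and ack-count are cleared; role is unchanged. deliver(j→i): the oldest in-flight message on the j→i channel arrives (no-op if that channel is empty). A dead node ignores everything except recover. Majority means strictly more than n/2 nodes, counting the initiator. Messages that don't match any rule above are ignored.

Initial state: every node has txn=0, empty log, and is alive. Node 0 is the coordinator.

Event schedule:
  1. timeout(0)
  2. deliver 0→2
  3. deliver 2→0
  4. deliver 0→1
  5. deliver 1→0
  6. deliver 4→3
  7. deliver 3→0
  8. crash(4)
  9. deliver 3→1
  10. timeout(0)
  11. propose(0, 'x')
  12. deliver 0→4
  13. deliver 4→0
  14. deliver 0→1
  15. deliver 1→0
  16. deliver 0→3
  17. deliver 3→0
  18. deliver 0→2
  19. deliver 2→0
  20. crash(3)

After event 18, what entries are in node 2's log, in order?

1. timeout(0):  <0:coor t1 ->
2. deliver 0→2:  <2:part t1 ->
3. deliver 2→0:  nop
4. deliver 0→1:  <1:part t1 ->
5. deliver 1→0:  nop
6. deliver 4→3:  nop
7. deliver 3→0:  nop
8. crash(4):  <4:✗part t0 ->
9. deliver 3→1:  nop
10. timeout(0):  <0:coor t2 ->
11. propose(0,'x'):  <0:coor t3 ->
12. deliver 0→4:  nop
13. deliver 4→0:  nop
14. deliver 0→1:  <1:part t2 ->
15. deliver 1→0:  nop
16. deliver 0→3:  <3:part t1 ->
17. deliver 3→0:  nop
18. deliver 0→2:  <2:part t2 ->

empty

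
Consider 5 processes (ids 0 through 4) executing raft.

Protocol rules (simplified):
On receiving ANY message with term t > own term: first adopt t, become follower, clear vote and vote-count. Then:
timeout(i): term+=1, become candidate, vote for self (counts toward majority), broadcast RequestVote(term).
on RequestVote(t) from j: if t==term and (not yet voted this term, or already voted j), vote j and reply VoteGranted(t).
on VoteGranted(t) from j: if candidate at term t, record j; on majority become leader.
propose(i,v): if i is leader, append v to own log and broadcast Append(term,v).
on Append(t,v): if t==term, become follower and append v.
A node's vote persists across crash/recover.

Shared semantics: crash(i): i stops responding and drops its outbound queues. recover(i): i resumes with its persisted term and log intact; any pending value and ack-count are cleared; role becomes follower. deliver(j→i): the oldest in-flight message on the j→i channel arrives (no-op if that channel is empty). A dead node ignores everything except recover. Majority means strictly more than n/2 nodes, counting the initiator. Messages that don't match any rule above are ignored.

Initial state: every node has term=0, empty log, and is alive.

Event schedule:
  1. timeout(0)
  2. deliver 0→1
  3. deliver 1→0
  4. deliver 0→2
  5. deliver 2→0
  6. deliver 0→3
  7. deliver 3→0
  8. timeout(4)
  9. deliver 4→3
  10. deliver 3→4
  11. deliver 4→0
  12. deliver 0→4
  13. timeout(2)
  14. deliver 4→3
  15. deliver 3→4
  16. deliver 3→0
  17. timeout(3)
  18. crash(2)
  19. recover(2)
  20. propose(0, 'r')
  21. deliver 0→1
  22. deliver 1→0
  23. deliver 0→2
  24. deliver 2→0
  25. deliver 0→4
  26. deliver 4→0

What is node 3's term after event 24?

step 1 timeout(0): 0={cand,t=1,log=-}
step 2 deliver 0→1: 1={foll,t=1,log=-}
step 3 deliver 1→0: —
step 4 deliver 0→2: 2={foll,t=1,log=-}
step 5 deliver 2→0: 0={lead,t=1,log=-}
step 6 deliver 0→3: 3={foll,t=1,log=-}
step 7 deliver 3→0: —
step 8 timeout(4): 4={cand,t=1,log=-}
step 9 deliver 4→3: —
step 10 deliver 3→4: —
step 11 deliver 4→0: —
step 12 deliver 0→4: —
step 13 timeout(2): 2={cand,t=2,log=-}
step 14 deliver 4→3: —
step 15 deliver 3→4: —
step 16 deliver 3→0: —
step 17 timeout(3): 3={cand,t=2,log=-}
step 18 crash(2): 2={✗cand,t=2,log=-}
step 19 recover(2): 2={foll,t=2,log=-}
step 20 propose(0,'r'): 0={lead,t=1,log=r}
step 21 deliver 0→1: 1={foll,t=1,log=r}
step 22 deliver 1→0: —
step 23 deliver 0→2: —
step 24 deliver 2→0: —

2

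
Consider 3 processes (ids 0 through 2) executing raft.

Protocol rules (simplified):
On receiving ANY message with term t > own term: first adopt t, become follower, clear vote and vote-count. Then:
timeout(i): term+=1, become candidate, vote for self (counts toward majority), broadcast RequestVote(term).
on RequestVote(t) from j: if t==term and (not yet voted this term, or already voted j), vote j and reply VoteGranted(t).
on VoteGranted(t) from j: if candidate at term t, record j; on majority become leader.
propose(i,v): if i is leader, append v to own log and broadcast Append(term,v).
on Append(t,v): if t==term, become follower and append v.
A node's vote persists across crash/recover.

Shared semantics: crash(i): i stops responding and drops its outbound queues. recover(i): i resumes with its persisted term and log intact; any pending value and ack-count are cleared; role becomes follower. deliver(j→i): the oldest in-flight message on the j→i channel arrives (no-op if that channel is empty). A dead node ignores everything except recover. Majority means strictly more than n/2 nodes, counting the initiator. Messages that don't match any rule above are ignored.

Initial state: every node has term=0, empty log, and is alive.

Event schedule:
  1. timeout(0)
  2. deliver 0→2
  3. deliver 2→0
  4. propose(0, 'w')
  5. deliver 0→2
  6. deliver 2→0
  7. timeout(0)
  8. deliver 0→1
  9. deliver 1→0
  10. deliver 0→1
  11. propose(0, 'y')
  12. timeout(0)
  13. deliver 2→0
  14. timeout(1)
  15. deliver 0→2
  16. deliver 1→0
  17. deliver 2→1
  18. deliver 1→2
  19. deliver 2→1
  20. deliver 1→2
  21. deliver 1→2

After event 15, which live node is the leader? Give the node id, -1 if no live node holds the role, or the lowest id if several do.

[1] timeout(0) → N0(cand t1 [-])
[2] deliver 0→2 → N2(foll t1 [-])
[3] deliver 2→0 → N0(lead t1 [-])
[4] propose(0,'w') → N0(lead t1 [w])
[5] deliver 0→2 → N2(foll t1 [w])
[6] deliver 2→0 → ∅
[7] timeout(0) → N0(cand t2 [w])
[8] deliver 0→1 → N1(foll t1 [-])
[9] deliver 1→0 → ∅
[10] deliver 0→1 → N1(foll t1 [w])
[11] propose(0,'y') → ∅
[12] timeout(0) → N0(cand t3 [w])
[13] deliver 2→0 → ∅
[14] timeout(1) → N1(cand t2 [w])
[15] deliver 0→2 → N2(foll t2 [w])

-1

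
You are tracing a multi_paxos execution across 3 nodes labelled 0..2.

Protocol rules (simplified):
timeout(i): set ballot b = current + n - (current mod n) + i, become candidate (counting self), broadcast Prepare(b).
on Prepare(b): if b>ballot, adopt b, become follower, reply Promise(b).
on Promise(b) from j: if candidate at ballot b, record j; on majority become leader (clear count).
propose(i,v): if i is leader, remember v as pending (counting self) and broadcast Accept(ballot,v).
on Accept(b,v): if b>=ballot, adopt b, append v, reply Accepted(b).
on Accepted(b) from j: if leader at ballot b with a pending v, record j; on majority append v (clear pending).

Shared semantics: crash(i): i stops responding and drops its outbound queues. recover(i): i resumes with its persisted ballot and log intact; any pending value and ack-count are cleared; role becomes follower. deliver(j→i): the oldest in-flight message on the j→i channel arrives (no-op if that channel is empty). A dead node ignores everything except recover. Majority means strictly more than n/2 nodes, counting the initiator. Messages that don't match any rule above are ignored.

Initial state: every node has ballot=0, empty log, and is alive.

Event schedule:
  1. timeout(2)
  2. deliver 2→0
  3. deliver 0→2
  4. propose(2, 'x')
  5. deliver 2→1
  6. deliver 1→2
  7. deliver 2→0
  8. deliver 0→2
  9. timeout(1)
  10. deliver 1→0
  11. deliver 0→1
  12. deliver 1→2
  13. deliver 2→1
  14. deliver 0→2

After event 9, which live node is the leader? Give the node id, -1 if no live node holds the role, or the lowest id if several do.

1. timeout(2):  <2:cand b5 ->
2. deliver 2→0:  <0:foll b5 ->
3. deliver 0→2:  <2:lead b5 ->
4. propose(2,'x'):  nop
5. deliver 2→1:  <1:foll b5 ->
6. deliver 1→2:  nop
7. deliver 2→0:  <0:foll b5 x>
8. deliver 0→2:  <2:lead b5 x>
9. timeout(1):  <1:cand b7 ->

2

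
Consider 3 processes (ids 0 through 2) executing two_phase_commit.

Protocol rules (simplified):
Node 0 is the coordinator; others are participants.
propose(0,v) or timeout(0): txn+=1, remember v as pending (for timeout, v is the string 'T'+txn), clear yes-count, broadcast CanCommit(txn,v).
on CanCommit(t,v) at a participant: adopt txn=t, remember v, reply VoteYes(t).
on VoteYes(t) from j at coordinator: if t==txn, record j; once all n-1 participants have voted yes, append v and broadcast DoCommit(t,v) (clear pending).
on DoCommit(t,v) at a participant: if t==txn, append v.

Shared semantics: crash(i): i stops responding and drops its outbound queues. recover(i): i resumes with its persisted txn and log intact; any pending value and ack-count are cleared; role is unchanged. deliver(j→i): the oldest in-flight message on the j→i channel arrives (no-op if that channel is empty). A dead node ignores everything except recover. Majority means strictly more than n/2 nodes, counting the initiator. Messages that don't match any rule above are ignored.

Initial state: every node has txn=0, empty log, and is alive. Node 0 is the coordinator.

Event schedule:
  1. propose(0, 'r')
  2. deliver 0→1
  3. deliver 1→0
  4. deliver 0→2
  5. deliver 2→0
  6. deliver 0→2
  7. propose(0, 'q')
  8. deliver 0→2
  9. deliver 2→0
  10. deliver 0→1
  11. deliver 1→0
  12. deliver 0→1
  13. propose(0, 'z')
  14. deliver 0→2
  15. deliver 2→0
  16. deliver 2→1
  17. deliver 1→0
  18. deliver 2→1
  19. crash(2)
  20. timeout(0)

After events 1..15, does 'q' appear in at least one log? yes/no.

after 1 — propose(0,'r'): n0:coor/t1/[-]
after 2 — deliver 0→1: n1:part/t1/[-]
after 3 — deliver 1→0: ·
after 4 — deliver 0→2: n2:part/t1/[-]
after 5 — deliver 2→0: n0:coor/t1/[r]
after 6 — deliver 0→2: n2:part/t1/[r]
after 7 — propose(0,'q'): n0:coor/t2/[r]
after 8 — deliver 0→2: n2:part/t2/[r]
after 9 — deliver 2→0: ·
after 10 — deliver 0→1: n1:part/t1/[r]
after 11 — deliver 1→0: ·
after 12 — deliver 0→1: n1:part/t2/[r]
after 13 — propose(0,'z'): n0:coor/t3/[r]
after 14 — deliver 0→2: n2:part/t3/[r]
after 15 — deliver 2→0: ·

no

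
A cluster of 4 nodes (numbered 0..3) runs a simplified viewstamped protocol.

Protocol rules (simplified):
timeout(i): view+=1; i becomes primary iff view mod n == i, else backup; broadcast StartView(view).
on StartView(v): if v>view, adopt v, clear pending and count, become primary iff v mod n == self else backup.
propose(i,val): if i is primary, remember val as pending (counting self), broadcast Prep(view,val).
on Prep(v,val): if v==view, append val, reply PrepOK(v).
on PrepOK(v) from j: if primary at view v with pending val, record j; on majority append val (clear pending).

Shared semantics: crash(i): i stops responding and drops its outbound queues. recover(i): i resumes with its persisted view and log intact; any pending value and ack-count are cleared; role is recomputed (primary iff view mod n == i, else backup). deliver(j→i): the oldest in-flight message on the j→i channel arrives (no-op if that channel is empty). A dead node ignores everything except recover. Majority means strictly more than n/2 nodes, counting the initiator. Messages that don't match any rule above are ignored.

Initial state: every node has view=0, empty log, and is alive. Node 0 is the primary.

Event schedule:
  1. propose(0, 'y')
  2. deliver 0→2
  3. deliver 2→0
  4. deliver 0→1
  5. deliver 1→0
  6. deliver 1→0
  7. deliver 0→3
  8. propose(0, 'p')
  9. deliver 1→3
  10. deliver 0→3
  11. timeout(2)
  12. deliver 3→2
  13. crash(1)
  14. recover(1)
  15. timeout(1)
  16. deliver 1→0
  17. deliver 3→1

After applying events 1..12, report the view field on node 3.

step 1 propose(0,'y'): —
step 2 deliver 0→2: 2={back,v=0,log=y}
step 3 deliver 2→0: —
step 4 deliver 0→1: 1={back,v=0,log=y}
step 5 deliver 1→0: 0={prim,v=0,log=y}
step 6 deliver 1→0: —
step 7 deliver 0→3: 3={back,v=0,log=y}
step 8 propose(0,'p'): —
step 9 deliver 1→3: —
step 10 deliver 0→3: 3={back,v=0,log=y,p}
step 11 timeout(2): 2={back,v=1,log=y}
step 12 deliver 3→2: —

0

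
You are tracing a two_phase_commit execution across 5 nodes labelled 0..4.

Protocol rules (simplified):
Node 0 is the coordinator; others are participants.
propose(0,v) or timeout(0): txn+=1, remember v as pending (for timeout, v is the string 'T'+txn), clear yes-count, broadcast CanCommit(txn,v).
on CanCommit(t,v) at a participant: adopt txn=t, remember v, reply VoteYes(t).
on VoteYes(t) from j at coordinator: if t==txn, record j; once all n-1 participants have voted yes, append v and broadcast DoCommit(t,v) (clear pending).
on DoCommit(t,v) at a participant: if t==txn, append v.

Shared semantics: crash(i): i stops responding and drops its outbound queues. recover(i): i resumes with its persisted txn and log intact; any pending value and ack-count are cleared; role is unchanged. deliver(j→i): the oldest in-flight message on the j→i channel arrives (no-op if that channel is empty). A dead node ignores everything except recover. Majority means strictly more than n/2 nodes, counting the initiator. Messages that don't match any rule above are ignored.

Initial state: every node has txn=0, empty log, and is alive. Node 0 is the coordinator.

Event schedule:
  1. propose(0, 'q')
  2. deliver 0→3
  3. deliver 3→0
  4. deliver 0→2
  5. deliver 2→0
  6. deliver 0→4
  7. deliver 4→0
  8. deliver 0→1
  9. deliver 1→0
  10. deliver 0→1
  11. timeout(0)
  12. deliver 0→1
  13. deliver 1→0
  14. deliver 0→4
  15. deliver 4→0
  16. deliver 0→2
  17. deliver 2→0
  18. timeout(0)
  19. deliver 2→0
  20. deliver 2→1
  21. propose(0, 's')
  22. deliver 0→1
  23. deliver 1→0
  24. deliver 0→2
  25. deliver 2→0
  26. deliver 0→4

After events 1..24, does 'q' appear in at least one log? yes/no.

yes

e1 propose(0,'q'): 0[coor,t=1,-]
e2 deliver 0→3: 3[part,t=1,-]
e3 deliver 3→0: ·
e4 deliver 0→2: 2[part,t=1,-]
e5 deliver 2→0: ·
e6 deliver 0→4: 4[part,t=1,-]
e7 deliver 4→0: ·
e8 deliver 0→1: 1[part,t=1,-]
e9 deliver 1→0: 0[coor,t=1,q]
e10 deliver 0→1: 1[part,t=1,q]
e11 timeout(0): 0[coor,t=2,q]
e12 deliver 0→1: 1[part,t=2,q]
e13 deliver 1→0: ·
e14 deliver 0→4: 4[part,t=1,q]
e15 deliver 4→0: ·
e16 deliver 0→2: 2[part,t=1,q]
e17 deliver 2→0: ·
e18 timeout(0): 0[coor,t=3,q]
e19 deliver 2→0: ·
e20 deliver 2→1: ·
e21 propose(0,'s'): 0[coor,t=4,q]
e22 deliver 0→1: 1[part,t=3,q]
e23 deliver 1→0: ·
e24 deliver 0→2: 2[part,t=2,q]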